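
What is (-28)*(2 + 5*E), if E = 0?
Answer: -56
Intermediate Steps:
(-28)*(2 + 5*E) = (-28)*(2 + 5*0) = (-4*7)*(2 + 0) = -28*2 = -56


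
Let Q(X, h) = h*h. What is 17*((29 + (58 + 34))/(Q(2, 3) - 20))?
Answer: -187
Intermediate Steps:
Q(X, h) = h²
17*((29 + (58 + 34))/(Q(2, 3) - 20)) = 17*((29 + (58 + 34))/(3² - 20)) = 17*((29 + 92)/(9 - 20)) = 17*(121/(-11)) = 17*(121*(-1/11)) = 17*(-11) = -187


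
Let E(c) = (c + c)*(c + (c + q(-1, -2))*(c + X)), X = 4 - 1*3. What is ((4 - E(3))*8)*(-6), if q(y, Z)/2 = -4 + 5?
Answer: 6432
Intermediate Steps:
q(y, Z) = 2 (q(y, Z) = 2*(-4 + 5) = 2*1 = 2)
X = 1 (X = 4 - 3 = 1)
E(c) = 2*c*(c + (1 + c)*(2 + c)) (E(c) = (c + c)*(c + (c + 2)*(c + 1)) = (2*c)*(c + (2 + c)*(1 + c)) = (2*c)*(c + (1 + c)*(2 + c)) = 2*c*(c + (1 + c)*(2 + c)))
((4 - E(3))*8)*(-6) = ((4 - 2*3*(2 + 3**2 + 4*3))*8)*(-6) = ((4 - 2*3*(2 + 9 + 12))*8)*(-6) = ((4 - 2*3*23)*8)*(-6) = ((4 - 1*138)*8)*(-6) = ((4 - 138)*8)*(-6) = -134*8*(-6) = -1072*(-6) = 6432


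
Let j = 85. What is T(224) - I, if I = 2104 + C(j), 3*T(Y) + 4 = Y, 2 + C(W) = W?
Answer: -6341/3 ≈ -2113.7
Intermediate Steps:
C(W) = -2 + W
T(Y) = -4/3 + Y/3
I = 2187 (I = 2104 + (-2 + 85) = 2104 + 83 = 2187)
T(224) - I = (-4/3 + (⅓)*224) - 1*2187 = (-4/3 + 224/3) - 2187 = 220/3 - 2187 = -6341/3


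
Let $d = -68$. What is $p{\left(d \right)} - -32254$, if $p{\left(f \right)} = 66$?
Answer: $32320$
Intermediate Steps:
$p{\left(d \right)} - -32254 = 66 - -32254 = 66 + 32254 = 32320$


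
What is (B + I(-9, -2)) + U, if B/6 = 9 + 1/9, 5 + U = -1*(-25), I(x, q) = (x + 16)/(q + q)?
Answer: 875/12 ≈ 72.917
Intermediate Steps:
I(x, q) = (16 + x)/(2*q) (I(x, q) = (16 + x)/((2*q)) = (16 + x)*(1/(2*q)) = (16 + x)/(2*q))
U = 20 (U = -5 - 1*(-25) = -5 + 25 = 20)
B = 164/3 (B = 6*(9 + 1/9) = 6*(9 + (⅑)*1) = 6*(9 + ⅑) = 6*(82/9) = 164/3 ≈ 54.667)
(B + I(-9, -2)) + U = (164/3 + (½)*(16 - 9)/(-2)) + 20 = (164/3 + (½)*(-½)*7) + 20 = (164/3 - 7/4) + 20 = 635/12 + 20 = 875/12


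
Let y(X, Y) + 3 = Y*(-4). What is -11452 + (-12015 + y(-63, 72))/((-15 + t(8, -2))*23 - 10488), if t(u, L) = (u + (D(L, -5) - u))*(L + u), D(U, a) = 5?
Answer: -5530730/483 ≈ -11451.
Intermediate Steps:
y(X, Y) = -3 - 4*Y (y(X, Y) = -3 + Y*(-4) = -3 - 4*Y)
t(u, L) = 5*L + 5*u (t(u, L) = (u + (5 - u))*(L + u) = 5*(L + u) = 5*L + 5*u)
-11452 + (-12015 + y(-63, 72))/((-15 + t(8, -2))*23 - 10488) = -11452 + (-12015 + (-3 - 4*72))/((-15 + (5*(-2) + 5*8))*23 - 10488) = -11452 + (-12015 + (-3 - 288))/((-15 + (-10 + 40))*23 - 10488) = -11452 + (-12015 - 291)/((-15 + 30)*23 - 10488) = -11452 - 12306/(15*23 - 10488) = -11452 - 12306/(345 - 10488) = -11452 - 12306/(-10143) = -11452 - 12306*(-1/10143) = -11452 + 586/483 = -5530730/483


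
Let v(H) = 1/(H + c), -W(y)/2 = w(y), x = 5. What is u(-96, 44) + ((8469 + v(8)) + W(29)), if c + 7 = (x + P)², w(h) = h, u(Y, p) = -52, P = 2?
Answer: 417951/50 ≈ 8359.0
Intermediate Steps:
c = 42 (c = -7 + (5 + 2)² = -7 + 7² = -7 + 49 = 42)
W(y) = -2*y
v(H) = 1/(42 + H) (v(H) = 1/(H + 42) = 1/(42 + H))
u(-96, 44) + ((8469 + v(8)) + W(29)) = -52 + ((8469 + 1/(42 + 8)) - 2*29) = -52 + ((8469 + 1/50) - 58) = -52 + (423451/50 - 58) = -52 + 420551/50 = 417951/50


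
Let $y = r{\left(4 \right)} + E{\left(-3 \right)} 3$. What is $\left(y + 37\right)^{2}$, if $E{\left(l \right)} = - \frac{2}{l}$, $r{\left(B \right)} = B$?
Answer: $1849$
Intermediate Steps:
$y = 6$ ($y = 4 + - \frac{2}{-3} \cdot 3 = 4 + \left(-2\right) \left(- \frac{1}{3}\right) 3 = 4 + \frac{2}{3} \cdot 3 = 4 + 2 = 6$)
$\left(y + 37\right)^{2} = \left(6 + 37\right)^{2} = 43^{2} = 1849$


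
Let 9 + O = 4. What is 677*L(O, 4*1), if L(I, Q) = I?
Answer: -3385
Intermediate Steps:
O = -5 (O = -9 + 4 = -5)
677*L(O, 4*1) = 677*(-5) = -3385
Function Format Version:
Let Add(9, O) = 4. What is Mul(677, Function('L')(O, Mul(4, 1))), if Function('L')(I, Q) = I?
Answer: -3385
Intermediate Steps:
O = -5 (O = Add(-9, 4) = -5)
Mul(677, Function('L')(O, Mul(4, 1))) = Mul(677, -5) = -3385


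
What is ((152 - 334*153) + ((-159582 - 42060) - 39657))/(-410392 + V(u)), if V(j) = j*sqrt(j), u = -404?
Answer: 14992081451/21060941616 - 29517149*I*sqrt(101)/21060941616 ≈ 0.71184 - 0.014085*I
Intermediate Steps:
V(j) = j**(3/2)
((152 - 334*153) + ((-159582 - 42060) - 39657))/(-410392 + V(u)) = ((152 - 334*153) + ((-159582 - 42060) - 39657))/(-410392 + (-404)**(3/2)) = ((152 - 51102) + (-201642 - 39657))/(-410392 - 808*I*sqrt(101)) = (-50950 - 241299)/(-410392 - 808*I*sqrt(101)) = -292249/(-410392 - 808*I*sqrt(101))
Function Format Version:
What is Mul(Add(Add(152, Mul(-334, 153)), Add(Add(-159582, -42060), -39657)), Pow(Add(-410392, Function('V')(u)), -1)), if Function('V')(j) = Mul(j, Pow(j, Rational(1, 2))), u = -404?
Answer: Add(Rational(14992081451, 21060941616), Mul(Rational(-29517149, 21060941616), I, Pow(101, Rational(1, 2)))) ≈ Add(0.71184, Mul(-0.014085, I))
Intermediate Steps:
Function('V')(j) = Pow(j, Rational(3, 2))
Mul(Add(Add(152, Mul(-334, 153)), Add(Add(-159582, -42060), -39657)), Pow(Add(-410392, Function('V')(u)), -1)) = Mul(Add(Add(152, Mul(-334, 153)), Add(Add(-159582, -42060), -39657)), Pow(Add(-410392, Pow(-404, Rational(3, 2))), -1)) = Mul(Add(Add(152, -51102), Add(-201642, -39657)), Pow(Add(-410392, Mul(-808, I, Pow(101, Rational(1, 2)))), -1)) = Mul(Add(-50950, -241299), Pow(Add(-410392, Mul(-808, I, Pow(101, Rational(1, 2)))), -1)) = Mul(-292249, Pow(Add(-410392, Mul(-808, I, Pow(101, Rational(1, 2)))), -1))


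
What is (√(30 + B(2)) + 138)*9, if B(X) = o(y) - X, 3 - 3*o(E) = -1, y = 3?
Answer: 1242 + 6*√66 ≈ 1290.7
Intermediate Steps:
o(E) = 4/3 (o(E) = 1 - ⅓*(-1) = 1 + ⅓ = 4/3)
B(X) = 4/3 - X
(√(30 + B(2)) + 138)*9 = (√(30 + (4/3 - 1*2)) + 138)*9 = (√(30 + (4/3 - 2)) + 138)*9 = (√(30 - ⅔) + 138)*9 = (√(88/3) + 138)*9 = (2*√66/3 + 138)*9 = (138 + 2*√66/3)*9 = 1242 + 6*√66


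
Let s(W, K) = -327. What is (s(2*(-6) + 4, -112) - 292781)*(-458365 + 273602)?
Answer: 54155513404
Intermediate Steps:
(s(2*(-6) + 4, -112) - 292781)*(-458365 + 273602) = (-327 - 292781)*(-458365 + 273602) = -293108*(-184763) = 54155513404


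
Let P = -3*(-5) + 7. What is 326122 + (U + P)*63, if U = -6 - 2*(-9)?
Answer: 328264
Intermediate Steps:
P = 22 (P = 15 + 7 = 22)
U = 12 (U = -6 + 18 = 12)
326122 + (U + P)*63 = 326122 + (12 + 22)*63 = 326122 + 34*63 = 326122 + 2142 = 328264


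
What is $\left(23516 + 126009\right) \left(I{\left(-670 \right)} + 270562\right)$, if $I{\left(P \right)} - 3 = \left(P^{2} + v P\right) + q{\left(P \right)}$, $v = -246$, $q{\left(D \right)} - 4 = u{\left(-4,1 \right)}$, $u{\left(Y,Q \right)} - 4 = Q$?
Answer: $132224060350$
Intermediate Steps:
$u{\left(Y,Q \right)} = 4 + Q$
$q{\left(D \right)} = 9$ ($q{\left(D \right)} = 4 + \left(4 + 1\right) = 4 + 5 = 9$)
$I{\left(P \right)} = 12 + P^{2} - 246 P$ ($I{\left(P \right)} = 3 + \left(\left(P^{2} - 246 P\right) + 9\right) = 3 + \left(9 + P^{2} - 246 P\right) = 12 + P^{2} - 246 P$)
$\left(23516 + 126009\right) \left(I{\left(-670 \right)} + 270562\right) = \left(23516 + 126009\right) \left(\left(12 + \left(-670\right)^{2} - -164820\right) + 270562\right) = 149525 \left(\left(12 + 448900 + 164820\right) + 270562\right) = 149525 \left(613732 + 270562\right) = 149525 \cdot 884294 = 132224060350$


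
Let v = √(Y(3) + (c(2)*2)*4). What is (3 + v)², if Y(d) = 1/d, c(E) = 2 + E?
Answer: (9 + √291)²/9 ≈ 75.451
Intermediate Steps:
v = √291/3 (v = √(1/3 + ((2 + 2)*2)*4) = √(⅓ + (4*2)*4) = √(⅓ + 8*4) = √(⅓ + 32) = √(97/3) = √291/3 ≈ 5.6862)
(3 + v)² = (3 + √291/3)²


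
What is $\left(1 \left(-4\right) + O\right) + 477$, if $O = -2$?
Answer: $471$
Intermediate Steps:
$\left(1 \left(-4\right) + O\right) + 477 = \left(1 \left(-4\right) - 2\right) + 477 = \left(-4 - 2\right) + 477 = -6 + 477 = 471$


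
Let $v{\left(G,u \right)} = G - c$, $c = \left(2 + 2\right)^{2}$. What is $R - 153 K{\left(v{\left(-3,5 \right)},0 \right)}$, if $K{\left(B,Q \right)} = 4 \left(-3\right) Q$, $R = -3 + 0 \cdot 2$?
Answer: $-3$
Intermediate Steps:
$c = 16$ ($c = 4^{2} = 16$)
$R = -3$ ($R = -3 + 0 = -3$)
$v{\left(G,u \right)} = -16 + G$ ($v{\left(G,u \right)} = G - 16 = -16 + G$)
$K{\left(B,Q \right)} = - 12 Q$
$R - 153 K{\left(v{\left(-3,5 \right)},0 \right)} = -3 - 153 \left(\left(-12\right) 0\right) = -3 - 0 = -3 + 0 = -3$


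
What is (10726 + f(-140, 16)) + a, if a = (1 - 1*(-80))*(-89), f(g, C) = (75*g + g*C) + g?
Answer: -9363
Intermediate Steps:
f(g, C) = 76*g + C*g (f(g, C) = (75*g + C*g) + g = 76*g + C*g)
a = -7209 (a = (1 + 80)*(-89) = 81*(-89) = -7209)
(10726 + f(-140, 16)) + a = (10726 - 140*(76 + 16)) - 7209 = (10726 - 140*92) - 7209 = (10726 - 12880) - 7209 = -2154 - 7209 = -9363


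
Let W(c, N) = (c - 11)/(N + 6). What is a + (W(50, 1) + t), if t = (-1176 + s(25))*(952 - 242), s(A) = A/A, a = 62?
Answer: -5839277/7 ≈ -8.3418e+5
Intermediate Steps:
W(c, N) = (-11 + c)/(6 + N)
s(A) = 1
t = -834250 (t = (-1176 + 1)*(952 - 242) = -1175*710 = -834250)
a + (W(50, 1) + t) = 62 + ((-11 + 50)/(6 + 1) - 834250) = 62 + (39/7 - 834250) = 62 - 5839711/7 = -5839277/7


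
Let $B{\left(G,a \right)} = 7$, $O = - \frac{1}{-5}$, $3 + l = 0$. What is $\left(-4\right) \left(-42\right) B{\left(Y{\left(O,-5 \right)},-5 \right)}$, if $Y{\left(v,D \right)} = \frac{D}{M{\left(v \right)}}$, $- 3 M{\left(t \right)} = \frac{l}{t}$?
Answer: $1176$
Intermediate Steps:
$l = -3$ ($l = -3 + 0 = -3$)
$O = \frac{1}{5}$ ($O = \left(-1\right) \left(- \frac{1}{5}\right) = \frac{1}{5} \approx 0.2$)
$M{\left(t \right)} = \frac{1}{t}$ ($M{\left(t \right)} = - \frac{\left(-3\right) \frac{1}{t}}{3} = \frac{1}{t}$)
$Y{\left(v,D \right)} = D v$ ($Y{\left(v,D \right)} = \frac{D}{\frac{1}{v}} = D v$)
$\left(-4\right) \left(-42\right) B{\left(Y{\left(O,-5 \right)},-5 \right)} = \left(-4\right) \left(-42\right) 7 = 168 \cdot 7 = 1176$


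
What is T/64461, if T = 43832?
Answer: 43832/64461 ≈ 0.67998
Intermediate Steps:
T/64461 = 43832/64461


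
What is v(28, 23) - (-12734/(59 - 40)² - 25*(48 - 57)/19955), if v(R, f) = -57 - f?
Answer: -64454931/1440751 ≈ -44.737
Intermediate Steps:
v(28, 23) - (-12734/(59 - 40)² - 25*(48 - 57)/19955) = (-57 - 1*23) - (-12734/(59 - 40)² - 25*(48 - 57)/19955) = (-57 - 23) - (-12734/(19²) - 25*(-9)*(1/19955)) = -80 - (-12734/361 + 225*(1/19955)) = -80 - (-12734*1/361 + 45/3991) = -80 - (-12734/361 + 45/3991) = -80 - 1*(-50805149/1440751) = -80 + 50805149/1440751 = -64454931/1440751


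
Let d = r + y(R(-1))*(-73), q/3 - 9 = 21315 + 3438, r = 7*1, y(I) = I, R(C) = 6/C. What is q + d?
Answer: 74731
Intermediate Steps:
r = 7
q = 74286 (q = 27 + 3*(21315 + 3438) = 27 + 3*24753 = 27 + 74259 = 74286)
d = 445 (d = 7 + (6/(-1))*(-73) = 7 + (6*(-1))*(-73) = 7 - 6*(-73) = 7 + 438 = 445)
q + d = 74286 + 445 = 74731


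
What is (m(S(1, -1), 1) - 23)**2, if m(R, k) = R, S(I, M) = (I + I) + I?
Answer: 400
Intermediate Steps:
S(I, M) = 3*I (S(I, M) = 2*I + I = 3*I)
(m(S(1, -1), 1) - 23)**2 = (3*1 - 23)**2 = (3 - 23)**2 = (-20)**2 = 400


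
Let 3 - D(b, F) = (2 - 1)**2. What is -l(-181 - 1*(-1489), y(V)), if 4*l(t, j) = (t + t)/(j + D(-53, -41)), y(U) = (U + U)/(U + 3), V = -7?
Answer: -1308/11 ≈ -118.91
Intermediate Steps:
y(U) = 2*U/(3 + U) (y(U) = (2*U)/(3 + U) = 2*U/(3 + U))
D(b, F) = 2 (D(b, F) = 3 - (2 - 1)**2 = 3 - 1*1**2 = 3 - 1*1 = 3 - 1 = 2)
l(t, j) = t/(2*(2 + j)) (l(t, j) = ((t + t)/(j + 2))/4 = ((2*t)/(2 + j))/4 = (2*t/(2 + j))/4 = t/(2*(2 + j)))
-l(-181 - 1*(-1489), y(V)) = -(-181 - 1*(-1489))/(2*(2 + 2*(-7)/(3 - 7))) = -(-181 + 1489)/(2*(2 + 2*(-7)/(-4))) = -1308/(2*(2 + 2*(-7)*(-1/4))) = -1308/(2*(2 + 7/2)) = -1308/(2*11/2) = -1308*2/(2*11) = -1*1308/11 = -1308/11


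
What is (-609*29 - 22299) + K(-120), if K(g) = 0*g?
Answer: -39960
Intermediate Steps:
K(g) = 0
(-609*29 - 22299) + K(-120) = (-609*29 - 22299) + 0 = (-17661 - 22299) + 0 = -39960 + 0 = -39960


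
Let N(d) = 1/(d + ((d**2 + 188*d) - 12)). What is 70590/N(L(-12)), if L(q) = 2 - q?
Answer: 199769700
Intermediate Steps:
N(d) = 1/(-12 + d**2 + 189*d) (N(d) = 1/(d + (-12 + d**2 + 188*d)) = 1/(-12 + d**2 + 189*d))
70590/N(L(-12)) = 70590/(1/(-12 + (2 - 1*(-12))**2 + 189*(2 - 1*(-12)))) = 70590/(1/(-12 + (2 + 12)**2 + 189*(2 + 12))) = 70590/(1/(-12 + 14**2 + 189*14)) = 70590/(1/(-12 + 196 + 2646)) = 70590/(1/2830) = 70590*2830 = 199769700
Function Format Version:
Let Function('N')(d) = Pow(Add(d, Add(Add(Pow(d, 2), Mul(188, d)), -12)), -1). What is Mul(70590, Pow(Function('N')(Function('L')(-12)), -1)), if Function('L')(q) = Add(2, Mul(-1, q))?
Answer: 199769700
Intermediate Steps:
Function('N')(d) = Pow(Add(-12, Pow(d, 2), Mul(189, d)), -1) (Function('N')(d) = Pow(Add(d, Add(-12, Pow(d, 2), Mul(188, d))), -1) = Pow(Add(-12, Pow(d, 2), Mul(189, d)), -1))
Mul(70590, Pow(Function('N')(Function('L')(-12)), -1)) = Mul(70590, Pow(Pow(Add(-12, Pow(Add(2, Mul(-1, -12)), 2), Mul(189, Add(2, Mul(-1, -12)))), -1), -1)) = Mul(70590, Pow(Pow(Add(-12, Pow(Add(2, 12), 2), Mul(189, Add(2, 12))), -1), -1)) = Mul(70590, Pow(Pow(Add(-12, Pow(14, 2), Mul(189, 14)), -1), -1)) = Mul(70590, Pow(Pow(Add(-12, 196, 2646), -1), -1)) = Mul(70590, Pow(Pow(2830, -1), -1)) = Mul(70590, Pow(Rational(1, 2830), -1)) = Mul(70590, 2830) = 199769700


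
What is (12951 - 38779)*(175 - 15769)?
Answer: 402761832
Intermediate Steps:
(12951 - 38779)*(175 - 15769) = -25828*(-15594) = 402761832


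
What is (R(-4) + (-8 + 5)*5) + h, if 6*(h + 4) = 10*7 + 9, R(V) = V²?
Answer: 61/6 ≈ 10.167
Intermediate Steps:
h = 55/6 (h = -4 + (10*7 + 9)/6 = -4 + (70 + 9)/6 = -4 + (⅙)*79 = -4 + 79/6 = 55/6 ≈ 9.1667)
(R(-4) + (-8 + 5)*5) + h = ((-4)² + (-8 + 5)*5) + 55/6 = (16 - 3*5) + 55/6 = (16 - 15) + 55/6 = 1 + 55/6 = 61/6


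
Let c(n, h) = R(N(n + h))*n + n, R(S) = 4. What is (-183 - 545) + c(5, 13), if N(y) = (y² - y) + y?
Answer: -703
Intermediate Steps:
N(y) = y²
c(n, h) = 5*n (c(n, h) = 4*n + n = 5*n)
(-183 - 545) + c(5, 13) = (-183 - 545) + 5*5 = -728 + 25 = -703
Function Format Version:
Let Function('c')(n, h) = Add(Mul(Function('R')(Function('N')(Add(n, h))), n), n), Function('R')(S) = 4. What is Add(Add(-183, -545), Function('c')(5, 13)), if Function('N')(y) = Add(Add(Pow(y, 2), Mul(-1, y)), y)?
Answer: -703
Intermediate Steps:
Function('N')(y) = Pow(y, 2)
Function('c')(n, h) = Mul(5, n) (Function('c')(n, h) = Add(Mul(4, n), n) = Mul(5, n))
Add(Add(-183, -545), Function('c')(5, 13)) = Add(Add(-183, -545), Mul(5, 5)) = Add(-728, 25) = -703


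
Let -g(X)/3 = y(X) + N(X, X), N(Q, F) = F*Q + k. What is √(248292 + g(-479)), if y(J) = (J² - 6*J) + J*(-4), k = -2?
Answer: I*√1142718 ≈ 1069.0*I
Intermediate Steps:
N(Q, F) = -2 + F*Q (N(Q, F) = F*Q - 2 = -2 + F*Q)
y(J) = J² - 10*J (y(J) = (J² - 6*J) - 4*J = J² - 10*J)
g(X) = 6 - 3*X² - 3*X*(-10 + X) (g(X) = -3*(X*(-10 + X) + (-2 + X*X)) = -3*(X*(-10 + X) + (-2 + X²)) = -3*(-2 + X² + X*(-10 + X)) = 6 - 3*X² - 3*X*(-10 + X))
√(248292 + g(-479)) = √(248292 + (6 - 6*(-479)² + 30*(-479))) = √(248292 + (6 - 6*229441 - 14370)) = √(248292 + (6 - 1376646 - 14370)) = √(248292 - 1391010) = √(-1142718) = I*√1142718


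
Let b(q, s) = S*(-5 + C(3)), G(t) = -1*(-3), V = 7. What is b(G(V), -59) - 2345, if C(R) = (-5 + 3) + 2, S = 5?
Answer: -2370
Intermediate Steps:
G(t) = 3
C(R) = 0 (C(R) = -2 + 2 = 0)
b(q, s) = -25 (b(q, s) = 5*(-5 + 0) = 5*(-5) = -25)
b(G(V), -59) - 2345 = -25 - 2345 = -2370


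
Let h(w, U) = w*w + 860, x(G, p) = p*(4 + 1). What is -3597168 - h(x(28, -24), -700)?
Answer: -3612428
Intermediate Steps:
x(G, p) = 5*p (x(G, p) = p*5 = 5*p)
h(w, U) = 860 + w² (h(w, U) = w² + 860 = 860 + w²)
-3597168 - h(x(28, -24), -700) = -3597168 - (860 + (5*(-24))²) = -3597168 - (860 + (-120)²) = -3597168 - (860 + 14400) = -3597168 - 1*15260 = -3597168 - 15260 = -3612428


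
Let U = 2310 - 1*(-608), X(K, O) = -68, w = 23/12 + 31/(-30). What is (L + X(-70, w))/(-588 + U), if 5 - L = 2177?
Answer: -224/233 ≈ -0.96137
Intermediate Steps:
w = 53/60 (w = 23*(1/12) + 31*(-1/30) = 23/12 - 31/30 = 53/60 ≈ 0.88333)
L = -2172 (L = 5 - 1*2177 = 5 - 2177 = -2172)
U = 2918 (U = 2310 + 608 = 2918)
(L + X(-70, w))/(-588 + U) = (-2172 - 68)/(-588 + 2918) = -2240/2330 = -2240*1/2330 = -224/233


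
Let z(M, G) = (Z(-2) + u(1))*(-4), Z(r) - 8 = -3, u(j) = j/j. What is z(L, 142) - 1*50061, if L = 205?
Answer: -50085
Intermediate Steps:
u(j) = 1
Z(r) = 5 (Z(r) = 8 - 3 = 5)
z(M, G) = -24 (z(M, G) = (5 + 1)*(-4) = 6*(-4) = -24)
z(L, 142) - 1*50061 = -24 - 1*50061 = -24 - 50061 = -50085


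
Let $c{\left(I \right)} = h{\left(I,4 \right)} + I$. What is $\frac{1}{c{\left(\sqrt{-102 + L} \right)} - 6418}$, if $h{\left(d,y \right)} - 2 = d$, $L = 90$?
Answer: $- \frac{401}{2572819} - \frac{i \sqrt{3}}{10291276} \approx -0.00015586 - 1.683 \cdot 10^{-7} i$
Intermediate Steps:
$h{\left(d,y \right)} = 2 + d$
$c{\left(I \right)} = 2 + 2 I$ ($c{\left(I \right)} = \left(2 + I\right) + I = 2 + 2 I$)
$\frac{1}{c{\left(\sqrt{-102 + L} \right)} - 6418} = \frac{1}{\left(2 + 2 \sqrt{-102 + 90}\right) - 6418} = \frac{1}{\left(2 + 2 \sqrt{-12}\right) - 6418} = \frac{1}{\left(2 + 2 \cdot 2 i \sqrt{3}\right) - 6418} = \frac{1}{\left(2 + 4 i \sqrt{3}\right) - 6418} = \frac{1}{-6416 + 4 i \sqrt{3}}$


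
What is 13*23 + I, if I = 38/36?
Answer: 5401/18 ≈ 300.06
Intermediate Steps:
I = 19/18 (I = 38*(1/36) = 19/18 ≈ 1.0556)
13*23 + I = 13*23 + 19/18 = 299 + 19/18 = 5401/18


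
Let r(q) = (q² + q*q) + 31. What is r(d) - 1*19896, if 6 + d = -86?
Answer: -2937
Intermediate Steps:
d = -92 (d = -6 - 86 = -92)
r(q) = 31 + 2*q² (r(q) = (q² + q²) + 31 = 2*q² + 31 = 31 + 2*q²)
r(d) - 1*19896 = (31 + 2*(-92)²) - 1*19896 = (31 + 2*8464) - 19896 = (31 + 16928) - 19896 = 16959 - 19896 = -2937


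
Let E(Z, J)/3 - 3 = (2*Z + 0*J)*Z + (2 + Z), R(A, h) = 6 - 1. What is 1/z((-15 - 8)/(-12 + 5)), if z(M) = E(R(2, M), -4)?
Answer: 1/180 ≈ 0.0055556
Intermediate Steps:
R(A, h) = 5
E(Z, J) = 15 + 3*Z + 6*Z² (E(Z, J) = 9 + 3*((2*Z + 0*J)*Z + (2 + Z)) = 9 + 3*((2*Z + 0)*Z + (2 + Z)) = 9 + 3*((2*Z)*Z + (2 + Z)) = 9 + 3*(2*Z² + (2 + Z)) = 9 + 3*(2 + Z + 2*Z²) = 9 + (6 + 3*Z + 6*Z²) = 15 + 3*Z + 6*Z²)
z(M) = 180 (z(M) = 15 + 3*5 + 6*5² = 15 + 15 + 6*25 = 15 + 15 + 150 = 180)
1/z((-15 - 8)/(-12 + 5)) = 1/180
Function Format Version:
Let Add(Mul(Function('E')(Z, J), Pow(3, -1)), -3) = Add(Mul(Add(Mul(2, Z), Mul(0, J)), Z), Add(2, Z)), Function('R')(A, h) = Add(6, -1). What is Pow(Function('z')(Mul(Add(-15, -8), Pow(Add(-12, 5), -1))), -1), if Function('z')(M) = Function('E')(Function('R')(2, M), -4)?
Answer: Rational(1, 180) ≈ 0.0055556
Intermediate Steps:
Function('R')(A, h) = 5
Function('E')(Z, J) = Add(15, Mul(3, Z), Mul(6, Pow(Z, 2))) (Function('E')(Z, J) = Add(9, Mul(3, Add(Mul(Add(Mul(2, Z), Mul(0, J)), Z), Add(2, Z)))) = Add(9, Mul(3, Add(Mul(Add(Mul(2, Z), 0), Z), Add(2, Z)))) = Add(9, Mul(3, Add(Mul(Mul(2, Z), Z), Add(2, Z)))) = Add(9, Mul(3, Add(Mul(2, Pow(Z, 2)), Add(2, Z)))) = Add(9, Mul(3, Add(2, Z, Mul(2, Pow(Z, 2))))) = Add(9, Add(6, Mul(3, Z), Mul(6, Pow(Z, 2)))) = Add(15, Mul(3, Z), Mul(6, Pow(Z, 2))))
Function('z')(M) = 180 (Function('z')(M) = Add(15, Mul(3, 5), Mul(6, Pow(5, 2))) = Add(15, 15, Mul(6, 25)) = Add(15, 15, 150) = 180)
Pow(Function('z')(Mul(Add(-15, -8), Pow(Add(-12, 5), -1))), -1) = Pow(180, -1) = Rational(1, 180)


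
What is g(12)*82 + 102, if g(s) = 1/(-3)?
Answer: 224/3 ≈ 74.667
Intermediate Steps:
g(s) = -1/3
g(12)*82 + 102 = -1/3*82 + 102 = -82/3 + 102 = 224/3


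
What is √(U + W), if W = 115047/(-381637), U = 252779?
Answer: 4*√2301025530788507/381637 ≈ 502.77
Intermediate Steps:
W = -115047/381637 (W = 115047*(-1/381637) = -115047/381637 ≈ -0.30146)
√(U + W) = √(252779 - 115047/381637) = √(96469704176/381637) = 4*√2301025530788507/381637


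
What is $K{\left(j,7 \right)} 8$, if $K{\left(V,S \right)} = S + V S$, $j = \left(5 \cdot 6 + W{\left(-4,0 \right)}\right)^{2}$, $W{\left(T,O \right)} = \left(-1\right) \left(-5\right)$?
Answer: $68656$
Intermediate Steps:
$W{\left(T,O \right)} = 5$
$j = 1225$ ($j = \left(5 \cdot 6 + 5\right)^{2} = \left(30 + 5\right)^{2} = 35^{2} = 1225$)
$K{\left(V,S \right)} = S + S V$
$K{\left(j,7 \right)} 8 = 7 \left(1 + 1225\right) 8 = 7 \cdot 1226 \cdot 8 = 8582 \cdot 8 = 68656$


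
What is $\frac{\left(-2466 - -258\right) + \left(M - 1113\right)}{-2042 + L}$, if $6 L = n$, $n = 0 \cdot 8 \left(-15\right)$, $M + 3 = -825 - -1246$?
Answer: $\frac{2903}{2042} \approx 1.4216$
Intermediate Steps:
$M = 418$ ($M = -3 - -421 = -3 + \left(-825 + 1246\right) = -3 + 421 = 418$)
$n = 0$ ($n = 0 \left(-15\right) = 0$)
$L = 0$ ($L = \frac{1}{6} \cdot 0 = 0$)
$\frac{\left(-2466 - -258\right) + \left(M - 1113\right)}{-2042 + L} = \frac{\left(-2466 - -258\right) + \left(418 - 1113\right)}{-2042 + 0} = \frac{\left(-2466 + 258\right) - 695}{-2042} = \left(-2208 - 695\right) \left(- \frac{1}{2042}\right) = \left(-2903\right) \left(- \frac{1}{2042}\right) = \frac{2903}{2042}$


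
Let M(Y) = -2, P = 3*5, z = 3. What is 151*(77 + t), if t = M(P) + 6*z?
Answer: 14043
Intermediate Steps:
P = 15
t = 16 (t = -2 + 6*3 = -2 + 18 = 16)
151*(77 + t) = 151*(77 + 16) = 151*93 = 14043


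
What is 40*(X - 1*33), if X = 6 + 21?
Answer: -240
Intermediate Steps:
X = 27
40*(X - 1*33) = 40*(27 - 1*33) = 40*(27 - 33) = 40*(-6) = -240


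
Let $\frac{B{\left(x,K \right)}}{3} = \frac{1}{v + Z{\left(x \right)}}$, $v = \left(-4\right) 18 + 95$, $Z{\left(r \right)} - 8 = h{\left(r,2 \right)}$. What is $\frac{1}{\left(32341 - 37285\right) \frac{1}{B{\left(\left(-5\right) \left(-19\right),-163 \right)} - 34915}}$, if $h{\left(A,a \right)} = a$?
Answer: $\frac{24004}{3399} \approx 7.0621$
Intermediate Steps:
$Z{\left(r \right)} = 10$ ($Z{\left(r \right)} = 8 + 2 = 10$)
$v = 23$ ($v = -72 + 95 = 23$)
$B{\left(x,K \right)} = \frac{1}{11}$ ($B{\left(x,K \right)} = \frac{3}{23 + 10} = \frac{3}{33} = 3 \cdot \frac{1}{33} = \frac{1}{11}$)
$\frac{1}{\left(32341 - 37285\right) \frac{1}{B{\left(\left(-5\right) \left(-19\right),-163 \right)} - 34915}} = \frac{1}{\left(32341 - 37285\right) \frac{1}{\frac{1}{11} - 34915}} = \frac{1}{\left(-4944\right) \frac{1}{- \frac{384064}{11}}} = \frac{1}{\left(-4944\right) \left(- \frac{11}{384064}\right)} = \frac{1}{\frac{3399}{24004}} = \frac{24004}{3399}$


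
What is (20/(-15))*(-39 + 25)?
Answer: 56/3 ≈ 18.667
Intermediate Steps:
(20/(-15))*(-39 + 25) = (20*(-1/15))*(-14) = -4/3*(-14) = 56/3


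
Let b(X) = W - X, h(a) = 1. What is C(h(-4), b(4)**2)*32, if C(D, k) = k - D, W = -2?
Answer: 1120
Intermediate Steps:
b(X) = -2 - X
C(h(-4), b(4)**2)*32 = ((-2 - 1*4)**2 - 1*1)*32 = ((-2 - 4)**2 - 1)*32 = ((-6)**2 - 1)*32 = (36 - 1)*32 = 35*32 = 1120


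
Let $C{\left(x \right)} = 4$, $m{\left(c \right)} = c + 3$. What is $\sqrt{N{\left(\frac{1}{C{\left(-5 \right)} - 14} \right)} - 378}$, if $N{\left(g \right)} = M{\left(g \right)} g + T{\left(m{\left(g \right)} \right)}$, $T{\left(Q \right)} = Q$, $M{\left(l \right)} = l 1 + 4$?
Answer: $\frac{i \sqrt{37549}}{10} \approx 19.378 i$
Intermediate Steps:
$m{\left(c \right)} = 3 + c$
$M{\left(l \right)} = 4 + l$ ($M{\left(l \right)} = l + 4 = 4 + l$)
$N{\left(g \right)} = 3 + g + g \left(4 + g\right)$ ($N{\left(g \right)} = \left(4 + g\right) g + \left(3 + g\right) = g \left(4 + g\right) + \left(3 + g\right) = 3 + g + g \left(4 + g\right)$)
$\sqrt{N{\left(\frac{1}{C{\left(-5 \right)} - 14} \right)} - 378} = \sqrt{\left(3 + \frac{1}{4 - 14} + \frac{4 + \frac{1}{4 - 14}}{4 - 14}\right) - 378} = \sqrt{\left(3 + \frac{1}{-10} + \frac{4 + \frac{1}{-10}}{-10}\right) - 378} = \sqrt{\left(3 - \frac{1}{10} - \frac{4 - \frac{1}{10}}{10}\right) - 378} = \sqrt{\left(3 - \frac{1}{10} - \frac{39}{100}\right) - 378} = \sqrt{\frac{251}{100} - 378} = \sqrt{- \frac{37549}{100}} = \frac{i \sqrt{37549}}{10}$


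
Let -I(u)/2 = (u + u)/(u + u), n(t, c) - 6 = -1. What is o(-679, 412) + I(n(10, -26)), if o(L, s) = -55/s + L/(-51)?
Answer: 234919/21012 ≈ 11.180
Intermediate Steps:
o(L, s) = -55/s - L/51 (o(L, s) = -55/s + L*(-1/51) = -55/s - L/51)
n(t, c) = 5 (n(t, c) = 6 - 1 = 5)
I(u) = -2 (I(u) = -2*(u + u)/(u + u) = -2*2*u/(2*u) = -2*2*u*1/(2*u) = -2*1 = -2)
o(-679, 412) + I(n(10, -26)) = (-55/412 - 1/51*(-679)) - 2 = (-55*1/412 + 679/51) - 2 = (-55/412 + 679/51) - 2 = 276943/21012 - 2 = 234919/21012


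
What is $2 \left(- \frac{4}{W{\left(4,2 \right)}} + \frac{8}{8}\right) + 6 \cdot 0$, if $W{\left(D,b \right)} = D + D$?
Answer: $1$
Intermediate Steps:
$W{\left(D,b \right)} = 2 D$
$2 \left(- \frac{4}{W{\left(4,2 \right)}} + \frac{8}{8}\right) + 6 \cdot 0 = 2 \left(- \frac{4}{2 \cdot 4} + \frac{8}{8}\right) + 6 \cdot 0 = 2 \left(- \frac{4}{8} + 8 \cdot \frac{1}{8}\right) + 0 = 2 \left(\left(-4\right) \frac{1}{8} + 1\right) + 0 = 2 \left(- \frac{1}{2} + 1\right) + 0 = 2 \cdot \frac{1}{2} + 0 = 1 + 0 = 1$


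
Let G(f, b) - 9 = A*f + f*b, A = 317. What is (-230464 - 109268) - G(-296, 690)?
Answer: -41669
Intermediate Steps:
G(f, b) = 9 + 317*f + b*f (G(f, b) = 9 + (317*f + f*b) = 9 + (317*f + b*f) = 9 + 317*f + b*f)
(-230464 - 109268) - G(-296, 690) = (-230464 - 109268) - (9 + 317*(-296) + 690*(-296)) = -339732 - (9 - 93832 - 204240) = -339732 - 1*(-298063) = -339732 + 298063 = -41669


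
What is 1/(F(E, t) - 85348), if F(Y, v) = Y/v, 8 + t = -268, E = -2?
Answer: -138/11778023 ≈ -1.1717e-5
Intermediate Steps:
t = -276 (t = -8 - 268 = -276)
1/(F(E, t) - 85348) = 1/(-2/(-276) - 85348) = 1/(-2*(-1/276) - 85348) = 1/(1/138 - 85348) = 1/(-11778023/138) = -138/11778023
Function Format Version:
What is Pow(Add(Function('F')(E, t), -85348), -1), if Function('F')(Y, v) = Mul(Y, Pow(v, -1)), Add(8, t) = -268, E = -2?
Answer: Rational(-138, 11778023) ≈ -1.1717e-5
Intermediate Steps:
t = -276 (t = Add(-8, -268) = -276)
Pow(Add(Function('F')(E, t), -85348), -1) = Pow(Add(Mul(-2, Pow(-276, -1)), -85348), -1) = Pow(Add(Mul(-2, Rational(-1, 276)), -85348), -1) = Pow(Add(Rational(1, 138), -85348), -1) = Pow(Rational(-11778023, 138), -1) = Rational(-138, 11778023)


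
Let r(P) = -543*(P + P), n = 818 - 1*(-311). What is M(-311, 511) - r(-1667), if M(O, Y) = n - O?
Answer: -1808922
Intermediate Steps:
n = 1129 (n = 818 + 311 = 1129)
r(P) = -1086*P
M(O, Y) = 1129 - O
M(-311, 511) - r(-1667) = (1129 - 1*(-311)) - (-1086)*(-1667) = (1129 + 311) - 1*1810362 = 1440 - 1810362 = -1808922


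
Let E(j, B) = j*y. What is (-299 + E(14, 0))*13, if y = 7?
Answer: -2613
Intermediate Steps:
E(j, B) = 7*j (E(j, B) = j*7 = 7*j)
(-299 + E(14, 0))*13 = (-299 + 7*14)*13 = (-299 + 98)*13 = -201*13 = -2613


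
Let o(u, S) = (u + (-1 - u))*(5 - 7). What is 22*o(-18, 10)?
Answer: 44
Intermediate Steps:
o(u, S) = 2 (o(u, S) = -1*(-2) = 2)
22*o(-18, 10) = 22*2 = 44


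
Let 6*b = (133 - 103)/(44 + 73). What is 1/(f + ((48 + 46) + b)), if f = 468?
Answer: 117/65759 ≈ 0.0017792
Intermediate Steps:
b = 5/117 (b = ((133 - 103)/(44 + 73))/6 = (30/117)/6 = (30*(1/117))/6 = (1/6)*(10/39) = 5/117 ≈ 0.042735)
1/(f + ((48 + 46) + b)) = 1/(468 + ((48 + 46) + 5/117)) = 1/(468 + (94 + 5/117)) = 1/(468 + 11003/117) = 1/(65759/117) = 117/65759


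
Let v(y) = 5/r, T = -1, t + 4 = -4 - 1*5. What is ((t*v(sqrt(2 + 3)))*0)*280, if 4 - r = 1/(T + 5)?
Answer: 0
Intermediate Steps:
t = -13 (t = -4 + (-4 - 1*5) = -4 + (-4 - 5) = -4 - 9 = -13)
r = 15/4 (r = 4 - 1/(-1 + 5) = 4 - 1/4 = 15/4 ≈ 3.7500)
v(y) = 4/3 (v(y) = 5/(15/4) = 5*(4/15) = 4/3)
((t*v(sqrt(2 + 3)))*0)*280 = (-13*4/3*0)*280 = -52/3*0*280 = 0*280 = 0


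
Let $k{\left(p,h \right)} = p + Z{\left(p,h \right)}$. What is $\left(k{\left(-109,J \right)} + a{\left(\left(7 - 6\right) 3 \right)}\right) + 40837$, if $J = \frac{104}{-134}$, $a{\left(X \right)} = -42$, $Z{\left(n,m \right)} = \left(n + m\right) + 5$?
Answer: $\frac{2718942}{67} \approx 40581.0$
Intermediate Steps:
$Z{\left(n,m \right)} = 5 + m + n$ ($Z{\left(n,m \right)} = \left(m + n\right) + 5 = 5 + m + n$)
$J = - \frac{52}{67}$ ($J = 104 \left(- \frac{1}{134}\right) = - \frac{52}{67} \approx -0.77612$)
$k{\left(p,h \right)} = 5 + h + 2 p$ ($k{\left(p,h \right)} = p + \left(5 + h + p\right) = 5 + h + 2 p$)
$\left(k{\left(-109,J \right)} + a{\left(\left(7 - 6\right) 3 \right)}\right) + 40837 = \left(\left(5 - \frac{52}{67} + 2 \left(-109\right)\right) - 42\right) + 40837 = \left(\left(5 - \frac{52}{67} - 218\right) - 42\right) + 40837 = \left(- \frac{14323}{67} - 42\right) + 40837 = - \frac{17137}{67} + 40837 = \frac{2718942}{67}$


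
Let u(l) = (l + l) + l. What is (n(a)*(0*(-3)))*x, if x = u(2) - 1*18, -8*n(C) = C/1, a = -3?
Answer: 0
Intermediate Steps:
u(l) = 3*l (u(l) = 2*l + l = 3*l)
n(C) = -C/8 (n(C) = -C/(8*1) = -C/8)
x = -12 (x = 3*2 - 1*18 = 6 - 18 = -12)
(n(a)*(0*(-3)))*x = ((-⅛*(-3))*(0*(-3)))*(-12) = ((3/8)*0)*(-12) = 0*(-12) = 0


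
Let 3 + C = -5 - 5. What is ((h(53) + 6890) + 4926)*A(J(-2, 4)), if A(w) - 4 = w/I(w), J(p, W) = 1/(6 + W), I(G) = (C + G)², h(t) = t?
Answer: 790166806/16641 ≈ 47483.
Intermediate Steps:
C = -13 (C = -3 + (-5 - 5) = -3 - 10 = -13)
I(G) = (-13 + G)²
A(w) = 4 + w/(-13 + w)² (A(w) = 4 + w/((-13 + w)²) = 4 + w/(-13 + w)²)
((h(53) + 6890) + 4926)*A(J(-2, 4)) = ((53 + 6890) + 4926)*(4 + 1/((6 + 4)*(-13 + 1/(6 + 4))²)) = (6943 + 4926)*(4 + 1/(10*(-13 + 1/10)²)) = 11869*(4 + 1/(10*(-13 + ⅒)²)) = 11869*(4 + 1/(10*(-129/10)²)) = 11869*(4 + (⅒)*(100/16641)) = 11869*(4 + 10/16641) = 11869*(66574/16641) = 790166806/16641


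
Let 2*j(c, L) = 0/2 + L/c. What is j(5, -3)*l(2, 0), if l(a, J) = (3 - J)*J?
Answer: 0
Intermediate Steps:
l(a, J) = J*(3 - J)
j(c, L) = L/(2*c) (j(c, L) = (0/2 + L/c)/2 = (0*(½) + L/c)/2 = (0 + L/c)/2 = (L/c)/2 = L/(2*c))
j(5, -3)*l(2, 0) = ((½)*(-3)/5)*(0*(3 - 1*0)) = ((½)*(-3)*(⅕))*(0*(3 + 0)) = -0*3 = -3/10*0 = 0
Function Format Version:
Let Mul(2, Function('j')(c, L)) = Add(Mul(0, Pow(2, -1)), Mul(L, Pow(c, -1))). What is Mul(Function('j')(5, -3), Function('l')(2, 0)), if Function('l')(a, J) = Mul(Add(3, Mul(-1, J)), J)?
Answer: 0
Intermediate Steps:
Function('l')(a, J) = Mul(J, Add(3, Mul(-1, J)))
Function('j')(c, L) = Mul(Rational(1, 2), L, Pow(c, -1)) (Function('j')(c, L) = Mul(Rational(1, 2), Add(Mul(0, Pow(2, -1)), Mul(L, Pow(c, -1)))) = Mul(Rational(1, 2), Add(Mul(0, Rational(1, 2)), Mul(L, Pow(c, -1)))) = Mul(Rational(1, 2), Add(0, Mul(L, Pow(c, -1)))) = Mul(Rational(1, 2), Mul(L, Pow(c, -1))) = Mul(Rational(1, 2), L, Pow(c, -1)))
Mul(Function('j')(5, -3), Function('l')(2, 0)) = Mul(Mul(Rational(1, 2), -3, Pow(5, -1)), Mul(0, Add(3, Mul(-1, 0)))) = Mul(Mul(Rational(1, 2), -3, Rational(1, 5)), Mul(0, Add(3, 0))) = Mul(Rational(-3, 10), Mul(0, 3)) = Mul(Rational(-3, 10), 0) = 0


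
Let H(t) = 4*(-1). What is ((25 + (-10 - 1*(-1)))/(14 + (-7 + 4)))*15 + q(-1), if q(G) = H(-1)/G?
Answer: 284/11 ≈ 25.818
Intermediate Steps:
H(t) = -4
q(G) = -4/G
((25 + (-10 - 1*(-1)))/(14 + (-7 + 4)))*15 + q(-1) = ((25 + (-10 - 1*(-1)))/(14 + (-7 + 4)))*15 - 4/(-1) = ((25 + (-10 + 1))/(14 - 3))*15 - 4*(-1) = ((25 - 9)/11)*15 + 4 = (16*(1/11))*15 + 4 = (16/11)*15 + 4 = 240/11 + 4 = 284/11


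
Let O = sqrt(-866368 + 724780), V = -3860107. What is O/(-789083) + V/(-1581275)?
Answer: 3860107/1581275 - 18*I*sqrt(437)/789083 ≈ 2.4411 - 0.00047686*I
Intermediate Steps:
O = 18*I*sqrt(437) (O = sqrt(-141588) = 18*I*sqrt(437) ≈ 376.28*I)
O/(-789083) + V/(-1581275) = (18*I*sqrt(437))/(-789083) - 3860107/(-1581275) = (18*I*sqrt(437))*(-1/789083) - 3860107*(-1/1581275) = -18*I*sqrt(437)/789083 + 3860107/1581275 = 3860107/1581275 - 18*I*sqrt(437)/789083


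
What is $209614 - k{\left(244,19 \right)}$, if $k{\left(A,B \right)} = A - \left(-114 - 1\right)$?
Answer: $209255$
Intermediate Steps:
$k{\left(A,B \right)} = 115 + A$ ($k{\left(A,B \right)} = A - \left(-114 - 1\right) = A - -115 = A + 115 = 115 + A$)
$209614 - k{\left(244,19 \right)} = 209614 - \left(115 + 244\right) = 209614 - 359 = 209255$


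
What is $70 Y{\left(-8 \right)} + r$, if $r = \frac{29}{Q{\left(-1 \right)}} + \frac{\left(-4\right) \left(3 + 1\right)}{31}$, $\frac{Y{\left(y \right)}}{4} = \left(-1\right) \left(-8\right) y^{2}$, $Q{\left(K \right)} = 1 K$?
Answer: $\frac{4443245}{31} \approx 1.4333 \cdot 10^{5}$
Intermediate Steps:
$Q{\left(K \right)} = K$
$Y{\left(y \right)} = 32 y^{2}$ ($Y{\left(y \right)} = 4 \left(-1\right) \left(-8\right) y^{2} = 4 \cdot 8 y^{2} = 32 y^{2}$)
$r = - \frac{915}{31}$ ($r = \frac{29}{-1} + \frac{\left(-4\right) \left(3 + 1\right)}{31} = 29 \left(-1\right) + \left(-4\right) 4 \cdot \frac{1}{31} = -29 - \frac{16}{31} = - \frac{915}{31} \approx -29.516$)
$70 Y{\left(-8 \right)} + r = 70 \cdot 32 \left(-8\right)^{2} - \frac{915}{31} = 70 \cdot 32 \cdot 64 - \frac{915}{31} = 70 \cdot 2048 - \frac{915}{31} = 143360 - \frac{915}{31} = \frac{4443245}{31}$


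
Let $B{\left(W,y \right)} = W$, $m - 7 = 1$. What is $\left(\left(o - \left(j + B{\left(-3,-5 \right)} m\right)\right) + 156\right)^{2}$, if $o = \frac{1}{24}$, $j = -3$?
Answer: $\frac{19298449}{576} \approx 33504.0$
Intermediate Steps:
$m = 8$ ($m = 7 + 1 = 8$)
$o = \frac{1}{24} \approx 0.041667$
$\left(\left(o - \left(j + B{\left(-3,-5 \right)} m\right)\right) + 156\right)^{2} = \left(\left(\frac{1}{24} - \left(-3 - 24\right)\right) + 156\right)^{2} = \left(\left(\frac{1}{24} - -27\right) + 156\right)^{2} = \left(\left(\frac{1}{24} + 27\right) + 156\right)^{2} = \left(\frac{649}{24} + 156\right)^{2} = \left(\frac{4393}{24}\right)^{2} = \frac{19298449}{576}$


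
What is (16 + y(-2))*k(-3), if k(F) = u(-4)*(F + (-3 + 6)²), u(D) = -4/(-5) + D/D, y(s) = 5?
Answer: 1134/5 ≈ 226.80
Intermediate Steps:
u(D) = 9/5 (u(D) = -4*(-⅕) + 1 = ⅘ + 1 = 9/5)
k(F) = 81/5 + 9*F/5 (k(F) = 9*(F + (-3 + 6)²)/5 = 9*(F + 3²)/5 = 9*(F + 9)/5 = 9*(9 + F)/5 = 81/5 + 9*F/5)
(16 + y(-2))*k(-3) = (16 + 5)*(81/5 + (9/5)*(-3)) = 21*(81/5 - 27/5) = 21*(54/5) = 1134/5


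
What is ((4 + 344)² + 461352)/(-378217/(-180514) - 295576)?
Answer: -35047154128/17785075949 ≈ -1.9706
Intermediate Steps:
((4 + 344)² + 461352)/(-378217/(-180514) - 295576) = (348² + 461352)/(-378217*(-1/180514) - 295576) = (121104 + 461352)/(378217/180514 - 295576) = 582456/(-53355227847/180514) = 582456*(-180514/53355227847) = -35047154128/17785075949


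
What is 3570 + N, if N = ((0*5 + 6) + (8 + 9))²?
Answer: 4099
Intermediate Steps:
N = 529 (N = ((0 + 6) + 17)² = (6 + 17)² = 23² = 529)
3570 + N = 3570 + 529 = 4099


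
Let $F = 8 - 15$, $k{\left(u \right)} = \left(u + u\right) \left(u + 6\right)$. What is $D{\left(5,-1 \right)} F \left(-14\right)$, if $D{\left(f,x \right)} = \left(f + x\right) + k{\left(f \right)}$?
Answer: $11172$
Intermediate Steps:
$k{\left(u \right)} = 2 u \left(6 + u\right)$
$D{\left(f,x \right)} = f + x + 2 f \left(6 + f\right)$ ($D{\left(f,x \right)} = \left(f + x\right) + 2 f \left(6 + f\right) = f + x + 2 f \left(6 + f\right)$)
$F = -7$
$D{\left(5,-1 \right)} F \left(-14\right) = \left(5 - 1 + 2 \cdot 5 \left(6 + 5\right)\right) \left(-7\right) \left(-14\right) = \left(5 - 1 + 2 \cdot 5 \cdot 11\right) \left(-7\right) \left(-14\right) = \left(5 - 1 + 110\right) \left(-7\right) \left(-14\right) = 114 \left(-7\right) \left(-14\right) = \left(-798\right) \left(-14\right) = 11172$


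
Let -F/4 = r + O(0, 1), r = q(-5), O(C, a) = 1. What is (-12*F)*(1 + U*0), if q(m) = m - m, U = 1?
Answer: 48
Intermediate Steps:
q(m) = 0
r = 0
F = -4 (F = -4*(0 + 1) = -4*1 = -4)
(-12*F)*(1 + U*0) = (-12*(-4))*(1 + 1*0) = 48*(1 + 0) = 48*1 = 48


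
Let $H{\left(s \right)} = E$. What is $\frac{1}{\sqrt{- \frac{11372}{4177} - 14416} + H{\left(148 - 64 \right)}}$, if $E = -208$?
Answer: $- \frac{217204}{60235183} - \frac{i \sqrt{62892048927}}{120470366} \approx -0.0036059 - 0.0020817 i$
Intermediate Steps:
$H{\left(s \right)} = -208$
$\frac{1}{\sqrt{- \frac{11372}{4177} - 14416} + H{\left(148 - 64 \right)}} = \frac{1}{\sqrt{- \frac{11372}{4177} - 14416} - 208} = \frac{1}{\sqrt{- \frac{60227004}{4177}} - 208} = \frac{1}{\frac{2 i \sqrt{62892048927}}{4177} - 208} = \frac{1}{-208 + \frac{2 i \sqrt{62892048927}}{4177}}$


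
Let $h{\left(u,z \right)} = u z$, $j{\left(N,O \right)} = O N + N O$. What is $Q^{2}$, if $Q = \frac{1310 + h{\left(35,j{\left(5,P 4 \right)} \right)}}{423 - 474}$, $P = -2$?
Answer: $\frac{2220100}{2601} \approx 853.56$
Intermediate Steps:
$j{\left(N,O \right)} = 2 N O$ ($j{\left(N,O \right)} = N O + N O = 2 N O$)
$Q = \frac{1490}{51}$ ($Q = \frac{1310 + 35 \cdot 2 \cdot 5 \left(\left(-2\right) 4\right)}{423 - 474} = \frac{1310 + 35 \cdot 2 \cdot 5 \left(-8\right)}{-51} = \left(1310 + 35 \left(-80\right)\right) \left(- \frac{1}{51}\right) = \left(1310 - 2800\right) \left(- \frac{1}{51}\right) = \left(-1490\right) \left(- \frac{1}{51}\right) = \frac{1490}{51} \approx 29.216$)
$Q^{2} = \left(\frac{1490}{51}\right)^{2} = \frac{2220100}{2601}$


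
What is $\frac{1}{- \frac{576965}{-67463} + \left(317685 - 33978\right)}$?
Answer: $\frac{67463}{19140302306} \approx 3.5247 \cdot 10^{-6}$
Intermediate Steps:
$\frac{1}{- \frac{576965}{-67463} + \left(317685 - 33978\right)} = \frac{1}{\left(-576965\right) \left(- \frac{1}{67463}\right) + \left(317685 - 33978\right)} = \frac{1}{\frac{576965}{67463} + 283707} = \frac{1}{\frac{19140302306}{67463}} = \frac{67463}{19140302306}$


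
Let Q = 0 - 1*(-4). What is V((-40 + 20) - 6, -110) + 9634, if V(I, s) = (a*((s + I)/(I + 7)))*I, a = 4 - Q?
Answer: 9634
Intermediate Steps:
Q = 4 (Q = 0 + 4 = 4)
a = 0 (a = 4 - 1*4 = 4 - 4 = 0)
V(I, s) = 0 (V(I, s) = (0*((s + I)/(I + 7)))*I = (0*((I + s)/(7 + I)))*I = 0*I = 0)
V((-40 + 20) - 6, -110) + 9634 = 0 + 9634 = 9634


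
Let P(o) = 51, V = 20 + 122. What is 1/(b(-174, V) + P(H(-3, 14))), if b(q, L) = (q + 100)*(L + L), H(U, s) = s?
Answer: -1/20965 ≈ -4.7699e-5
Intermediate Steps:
V = 142
b(q, L) = 2*L*(100 + q) (b(q, L) = (100 + q)*(2*L) = 2*L*(100 + q))
1/(b(-174, V) + P(H(-3, 14))) = 1/(2*142*(100 - 174) + 51) = 1/(2*142*(-74) + 51) = 1/(-21016 + 51) = 1/(-20965) = -1/20965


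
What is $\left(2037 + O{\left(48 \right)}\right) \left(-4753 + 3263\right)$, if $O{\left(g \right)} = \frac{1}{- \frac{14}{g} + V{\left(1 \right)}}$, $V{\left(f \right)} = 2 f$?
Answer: $- \frac{124476090}{41} \approx -3.036 \cdot 10^{6}$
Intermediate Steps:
$O{\left(g \right)} = \frac{1}{2 - \frac{14}{g}}$ ($O{\left(g \right)} = \frac{1}{- \frac{14}{g} + 2 \cdot 1} = \frac{1}{- \frac{14}{g} + 2} = \frac{1}{2 - \frac{14}{g}}$)
$\left(2037 + O{\left(48 \right)}\right) \left(-4753 + 3263\right) = \left(2037 + \frac{1}{2} \cdot 48 \frac{1}{-7 + 48}\right) \left(-4753 + 3263\right) = \left(2037 + \frac{1}{2} \cdot 48 \cdot \frac{1}{41}\right) \left(-1490\right) = \left(2037 + \frac{24}{41}\right) \left(-1490\right) = \frac{83541}{41} \left(-1490\right) = - \frac{124476090}{41}$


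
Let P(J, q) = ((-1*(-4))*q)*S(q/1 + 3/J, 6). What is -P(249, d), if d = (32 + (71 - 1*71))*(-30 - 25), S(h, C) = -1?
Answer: -7040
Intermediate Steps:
d = -1760 (d = (32 + (71 - 71))*(-55) = (32 + 0)*(-55) = 32*(-55) = -1760)
P(J, q) = -4*q (P(J, q) = ((-1*(-4))*q)*(-1) = (4*q)*(-1) = -4*q)
-P(249, d) = -(-4)*(-1760) = -1*7040 = -7040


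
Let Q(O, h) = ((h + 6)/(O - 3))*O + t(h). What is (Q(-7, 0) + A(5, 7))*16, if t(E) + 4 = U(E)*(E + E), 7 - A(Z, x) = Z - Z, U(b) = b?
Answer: 576/5 ≈ 115.20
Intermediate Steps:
A(Z, x) = 7 (A(Z, x) = 7 - (Z - Z) = 7 - 1*0 = 7 + 0 = 7)
t(E) = -4 + 2*E² (t(E) = -4 + E*(E + E) = -4 + E*(2*E) = -4 + 2*E²)
Q(O, h) = -4 + 2*h² + O*(6 + h)/(-3 + O) (Q(O, h) = ((h + 6)/(O - 3))*O + (-4 + 2*h²) = ((6 + h)/(-3 + O))*O + (-4 + 2*h²) = O*(6 + h)/(-3 + O) + (-4 + 2*h²) = -4 + 2*h² + O*(6 + h)/(-3 + O))
(Q(-7, 0) + A(5, 7))*16 = ((12 - 6*0² + 2*(-7) - 7*0 + 2*(-7)*0²)/(-3 - 7) + 7)*16 = ((12 - 6*0 - 14 + 0 + 2*(-7)*0)/(-10) + 7)*16 = (-(12 + 0 - 14 + 0 + 0)/10 + 7)*16 = (-⅒*(-2) + 7)*16 = (⅕ + 7)*16 = (36/5)*16 = 576/5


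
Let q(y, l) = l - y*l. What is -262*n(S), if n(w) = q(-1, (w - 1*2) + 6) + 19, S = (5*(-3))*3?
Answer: 16506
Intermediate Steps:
q(y, l) = l - l*y
S = -45 (S = -15*3 = -45)
n(w) = 27 + 2*w (n(w) = ((w - 1*2) + 6)*(1 - 1*(-1)) + 19 = ((w - 2) + 6)*(1 + 1) + 19 = ((-2 + w) + 6)*2 + 19 = (4 + w)*2 + 19 = (8 + 2*w) + 19 = 27 + 2*w)
-262*n(S) = -262*(27 + 2*(-45)) = -262*(27 - 90) = -262*(-63) = 16506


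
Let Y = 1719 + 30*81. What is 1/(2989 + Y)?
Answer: 1/7138 ≈ 0.00014010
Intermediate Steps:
Y = 4149 (Y = 1719 + 2430 = 4149)
1/(2989 + Y) = 1/(2989 + 4149) = 1/7138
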